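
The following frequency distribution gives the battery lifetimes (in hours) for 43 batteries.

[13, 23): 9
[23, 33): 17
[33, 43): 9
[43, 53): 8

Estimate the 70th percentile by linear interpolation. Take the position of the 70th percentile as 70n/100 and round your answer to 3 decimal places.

37.556

Cumulative frequencies: 9, 26, 35, 43
n = 43; position = 70n/100 = 30.1.
This falls in the class [33, 43): L = 33, F = 26, f = 9, h = 10.
70th percentile ≈ 33 + ((30.1 − 26) / 9) × 10 = 37.5556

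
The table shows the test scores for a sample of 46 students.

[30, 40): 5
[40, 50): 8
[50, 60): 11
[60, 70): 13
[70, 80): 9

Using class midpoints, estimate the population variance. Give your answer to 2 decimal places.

Midpoints: 35, 45, 55, 65, 75
n = 46, Σfm = 2660, mean = 57.8261
Σfm² = 161150
Σf(m − x̄)² = Σfm² − (Σfm)²/n = 161150 − 2660²/46 = 7332.6087
Population variance = 7332.6087 / 46 = 159.4045

159.40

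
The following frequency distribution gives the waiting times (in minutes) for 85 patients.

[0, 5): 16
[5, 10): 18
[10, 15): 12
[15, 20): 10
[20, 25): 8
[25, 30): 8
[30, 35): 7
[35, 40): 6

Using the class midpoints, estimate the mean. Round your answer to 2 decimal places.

Midpoints: 2.5, 7.5, 12.5, 17.5, 22.5, 27.5, 32.5, 37.5
Σfm = 16×2.5 + 18×7.5 + 12×12.5 + 10×17.5 + 8×22.5 + 8×27.5 + 7×32.5 + 6×37.5 = 1352.5
n = Σf = 85
Mean = 1352.5 / 85 = 15.9118

15.91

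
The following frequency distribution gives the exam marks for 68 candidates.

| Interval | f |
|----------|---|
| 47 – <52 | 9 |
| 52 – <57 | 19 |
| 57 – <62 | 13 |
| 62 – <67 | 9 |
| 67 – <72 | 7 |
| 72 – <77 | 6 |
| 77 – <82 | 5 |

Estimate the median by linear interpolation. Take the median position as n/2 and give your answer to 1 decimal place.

Cumulative frequencies: 9, 28, 41, 50, 57, 63, 68
n = 68; position = n/2 = 34.
This falls in the class 57 – <62: L = 57, F = 28, f = 13, h = 5.
Median ≈ 57 + ((34 − 28) / 13) × 5 = 59.3077

59.3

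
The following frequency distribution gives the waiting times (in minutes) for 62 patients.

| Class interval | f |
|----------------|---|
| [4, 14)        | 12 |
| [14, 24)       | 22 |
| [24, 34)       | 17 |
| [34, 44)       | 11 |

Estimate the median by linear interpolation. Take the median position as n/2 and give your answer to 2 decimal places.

Cumulative frequencies: 12, 34, 51, 62
n = 62; position = n/2 = 31.
This falls in the class [14, 24): L = 14, F = 12, f = 22, h = 10.
Median ≈ 14 + ((31 − 12) / 22) × 10 = 22.6364

22.64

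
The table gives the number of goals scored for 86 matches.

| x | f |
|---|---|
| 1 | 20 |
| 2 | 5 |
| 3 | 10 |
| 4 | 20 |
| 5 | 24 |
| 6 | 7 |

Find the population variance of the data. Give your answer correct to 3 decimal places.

2.808

Values: 1, 2, 3, 4, 5, 6
n = 86, Σfx = 302, mean = 3.5116
Σfx² = 1302
Σf(x − x̄)² = Σfx² − (Σfx)²/n = 1302 − 302²/86 = 241.4884
Population variance = 241.4884 / 86 = 2.8080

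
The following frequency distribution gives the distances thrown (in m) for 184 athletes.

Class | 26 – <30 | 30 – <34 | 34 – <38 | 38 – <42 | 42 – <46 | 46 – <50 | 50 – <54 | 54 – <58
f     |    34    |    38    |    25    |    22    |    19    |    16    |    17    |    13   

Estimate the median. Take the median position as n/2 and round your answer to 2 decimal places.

37.20

Cumulative frequencies: 34, 72, 97, 119, 138, 154, 171, 184
n = 184; position = n/2 = 92.
This falls in the class 34 – <38: L = 34, F = 72, f = 25, h = 4.
Median ≈ 34 + ((92 − 72) / 25) × 4 = 37.2000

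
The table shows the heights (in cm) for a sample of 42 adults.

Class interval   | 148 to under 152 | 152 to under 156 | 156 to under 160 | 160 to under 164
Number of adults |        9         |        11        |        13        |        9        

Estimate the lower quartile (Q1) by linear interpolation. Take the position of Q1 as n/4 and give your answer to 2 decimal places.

Cumulative frequencies: 9, 20, 33, 42
n = 42; position = n/4 = 10.5.
This falls in the class 152 to under 156: L = 152, F = 9, f = 11, h = 4.
Lower quartile ≈ 152 + ((10.5 − 9) / 11) × 4 = 152.5455

152.55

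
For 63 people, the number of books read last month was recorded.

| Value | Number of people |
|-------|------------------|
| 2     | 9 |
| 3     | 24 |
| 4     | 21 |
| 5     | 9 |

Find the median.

3

Cumulative frequencies: 9, 33, 54, 63
n = 63, so the median is the value in position (n+1)/2 = 32.
Position 32 falls at value 3.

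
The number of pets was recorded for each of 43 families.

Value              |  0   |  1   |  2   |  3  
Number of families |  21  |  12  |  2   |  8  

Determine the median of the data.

1

Cumulative frequencies: 21, 33, 35, 43
n = 43, so the median is the value in position (n+1)/2 = 22.
Position 22 falls at value 1.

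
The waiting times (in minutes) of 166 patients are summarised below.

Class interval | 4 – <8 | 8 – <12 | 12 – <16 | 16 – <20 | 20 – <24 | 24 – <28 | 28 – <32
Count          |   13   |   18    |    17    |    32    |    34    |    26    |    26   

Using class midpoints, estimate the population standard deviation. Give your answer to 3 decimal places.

Midpoints: 6, 10, 14, 18, 22, 26, 30
n = 166, Σfm = 3276, mean = 19.7349
Σfm² = 73400
Σf(m − x̄)² = Σfm² − (Σfm)²/n = 73400 − 3276²/166 = 8748.3373
Population variance = 8748.3373 / 166 = 52.7008
Standard deviation = √52.7008 = 7.2595

7.260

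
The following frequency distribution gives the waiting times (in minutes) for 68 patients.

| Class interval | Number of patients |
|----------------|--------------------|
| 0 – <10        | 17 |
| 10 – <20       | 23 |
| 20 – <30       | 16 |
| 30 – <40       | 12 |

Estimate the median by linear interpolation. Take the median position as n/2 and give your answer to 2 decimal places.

17.39

Cumulative frequencies: 17, 40, 56, 68
n = 68; position = n/2 = 34.
This falls in the class 10 – <20: L = 10, F = 17, f = 23, h = 10.
Median ≈ 10 + ((34 − 17) / 23) × 10 = 17.3913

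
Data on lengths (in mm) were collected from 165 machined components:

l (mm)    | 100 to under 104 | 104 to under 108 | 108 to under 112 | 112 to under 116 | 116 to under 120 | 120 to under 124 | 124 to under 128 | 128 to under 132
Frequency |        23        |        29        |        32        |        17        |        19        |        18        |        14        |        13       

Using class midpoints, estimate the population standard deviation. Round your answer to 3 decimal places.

8.694

Midpoints: 102, 106, 110, 114, 118, 122, 126, 130
n = 165, Σfm = 18770, mean = 113.7576
Σfm² = 2147700
Σf(m − x̄)² = Σfm² − (Σfm)²/n = 2147700 − 18770²/165 = 12470.3030
Population variance = 12470.3030 / 165 = 75.5776
Standard deviation = √75.5776 = 8.6935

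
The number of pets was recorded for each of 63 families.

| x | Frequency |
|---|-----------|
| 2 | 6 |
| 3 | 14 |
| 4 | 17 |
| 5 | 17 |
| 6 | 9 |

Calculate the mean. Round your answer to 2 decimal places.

4.14

Values: 2, 3, 4, 5, 6
Σfx = 6×2 + 14×3 + 17×4 + 17×5 + 9×6 = 261
n = Σf = 63
Mean = 261 / 63 = 4.1429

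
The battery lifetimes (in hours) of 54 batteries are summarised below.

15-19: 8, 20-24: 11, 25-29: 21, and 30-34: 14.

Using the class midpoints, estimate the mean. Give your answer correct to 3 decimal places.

25.796

Midpoints: 17, 22, 27, 32
Σfm = 8×17 + 11×22 + 21×27 + 14×32 = 1393
n = Σf = 54
Mean = 1393 / 54 = 25.7963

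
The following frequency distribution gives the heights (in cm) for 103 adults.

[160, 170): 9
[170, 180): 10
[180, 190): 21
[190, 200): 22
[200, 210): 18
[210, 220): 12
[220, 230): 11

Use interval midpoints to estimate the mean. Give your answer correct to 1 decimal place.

Midpoints: 165, 175, 185, 195, 205, 215, 225
Σfm = 9×165 + 10×175 + 21×185 + 22×195 + 18×205 + 12×215 + 11×225 = 20155
n = Σf = 103
Mean = 20155 / 103 = 195.6796

195.7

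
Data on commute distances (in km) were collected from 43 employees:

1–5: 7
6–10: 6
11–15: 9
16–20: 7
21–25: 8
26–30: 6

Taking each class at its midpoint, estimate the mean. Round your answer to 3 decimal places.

15.442

Midpoints: 3, 8, 13, 18, 23, 28
Σfm = 7×3 + 6×8 + 9×13 + 7×18 + 8×23 + 6×28 = 664
n = Σf = 43
Mean = 664 / 43 = 15.4419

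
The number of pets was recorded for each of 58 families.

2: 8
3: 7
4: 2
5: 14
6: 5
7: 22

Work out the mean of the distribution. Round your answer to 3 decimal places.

5.155

Values: 2, 3, 4, 5, 6, 7
Σfx = 8×2 + 7×3 + 2×4 + 14×5 + 5×6 + 22×7 = 299
n = Σf = 58
Mean = 299 / 58 = 5.1552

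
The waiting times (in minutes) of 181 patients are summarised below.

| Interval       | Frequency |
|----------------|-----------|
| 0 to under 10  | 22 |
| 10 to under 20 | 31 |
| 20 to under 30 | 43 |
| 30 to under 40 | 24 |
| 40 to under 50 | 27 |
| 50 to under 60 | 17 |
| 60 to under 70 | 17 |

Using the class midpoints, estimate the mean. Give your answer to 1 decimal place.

31.7

Midpoints: 5, 15, 25, 35, 45, 55, 65
Σfm = 22×5 + 31×15 + 43×25 + 24×35 + 27×45 + 17×55 + 17×65 = 5745
n = Σf = 181
Mean = 5745 / 181 = 31.7403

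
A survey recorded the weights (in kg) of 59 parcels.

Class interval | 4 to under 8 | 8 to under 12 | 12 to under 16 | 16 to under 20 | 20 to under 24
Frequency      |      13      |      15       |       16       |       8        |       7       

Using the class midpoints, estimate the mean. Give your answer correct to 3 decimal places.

Midpoints: 6, 10, 14, 18, 22
Σfm = 13×6 + 15×10 + 16×14 + 8×18 + 7×22 = 750
n = Σf = 59
Mean = 750 / 59 = 12.7119

12.712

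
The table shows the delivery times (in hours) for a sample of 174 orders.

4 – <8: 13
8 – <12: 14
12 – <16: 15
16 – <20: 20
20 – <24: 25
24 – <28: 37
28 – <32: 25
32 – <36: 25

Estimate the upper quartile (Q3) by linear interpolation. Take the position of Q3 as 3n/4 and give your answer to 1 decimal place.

29.0

Cumulative frequencies: 13, 27, 42, 62, 87, 124, 149, 174
n = 174; position = 3n/4 = 130.5.
This falls in the class 28 – <32: L = 28, F = 124, f = 25, h = 4.
Upper quartile ≈ 28 + ((130.5 − 124) / 25) × 4 = 29.0400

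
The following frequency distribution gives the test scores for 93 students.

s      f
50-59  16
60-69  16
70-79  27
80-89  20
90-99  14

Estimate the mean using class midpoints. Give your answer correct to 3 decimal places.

74.500

Midpoints: 54.5, 64.5, 74.5, 84.5, 94.5
Σfm = 16×54.5 + 16×64.5 + 27×74.5 + 20×84.5 + 14×94.5 = 6928.5
n = Σf = 93
Mean = 6928.5 / 93 = 74.5000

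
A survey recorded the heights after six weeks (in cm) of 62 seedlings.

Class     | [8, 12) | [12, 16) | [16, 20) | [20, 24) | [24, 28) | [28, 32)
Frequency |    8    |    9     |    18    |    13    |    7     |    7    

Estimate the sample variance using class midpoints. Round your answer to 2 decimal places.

35.79

Midpoints: 10, 14, 18, 22, 26, 30
n = 62, Σfm = 1208, mean = 19.4839
Σfm² = 25720
Σf(m − x̄)² = Σfm² − (Σfm)²/n = 25720 − 1208²/62 = 2183.4839
Sample variance = 2183.4839 / 61 = 35.7948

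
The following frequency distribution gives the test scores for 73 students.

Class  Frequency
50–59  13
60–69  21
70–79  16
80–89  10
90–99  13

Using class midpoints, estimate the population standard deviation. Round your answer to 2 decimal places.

Midpoints: 54.5, 64.5, 74.5, 84.5, 94.5
n = 73, Σfm = 5328.5, mean = 72.9932
Σfm² = 402278.25
Σf(m − x̄)² = Σfm² − (Σfm)²/n = 402278.25 − 5328.5²/73 = 13334.2466
Population variance = 13334.2466 / 73 = 182.6609
Standard deviation = √182.6609 = 13.5152

13.52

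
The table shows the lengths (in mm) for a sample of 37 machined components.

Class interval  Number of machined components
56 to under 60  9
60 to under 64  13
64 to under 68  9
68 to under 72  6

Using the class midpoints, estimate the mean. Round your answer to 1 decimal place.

Midpoints: 58, 62, 66, 70
Σfm = 9×58 + 13×62 + 9×66 + 6×70 = 2342
n = Σf = 37
Mean = 2342 / 37 = 63.2973

63.3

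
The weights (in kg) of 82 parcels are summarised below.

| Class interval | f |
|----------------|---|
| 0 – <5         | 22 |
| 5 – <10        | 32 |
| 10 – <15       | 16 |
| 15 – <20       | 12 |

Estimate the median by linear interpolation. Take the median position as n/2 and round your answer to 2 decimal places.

Cumulative frequencies: 22, 54, 70, 82
n = 82; position = n/2 = 41.
This falls in the class 5 – <10: L = 5, F = 22, f = 32, h = 5.
Median ≈ 5 + ((41 − 22) / 32) × 5 = 7.9688

7.97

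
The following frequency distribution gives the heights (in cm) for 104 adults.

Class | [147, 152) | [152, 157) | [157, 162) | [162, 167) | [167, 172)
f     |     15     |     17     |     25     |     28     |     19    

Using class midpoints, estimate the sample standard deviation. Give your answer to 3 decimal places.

6.564

Midpoints: 149.5, 154.5, 159.5, 164.5, 169.5
n = 104, Σfm = 16683, mean = 160.4135
Σfm² = 2680616
Σf(m − x̄)² = Σfm² − (Σfm)²/n = 2680616 − 16683²/104 = 4438.2212
Sample variance = 4438.2212 / 103 = 43.0895
Standard deviation = √43.0895 = 6.5643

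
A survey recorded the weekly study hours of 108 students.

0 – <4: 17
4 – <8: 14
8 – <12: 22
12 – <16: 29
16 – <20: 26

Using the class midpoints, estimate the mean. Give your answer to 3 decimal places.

Midpoints: 2, 6, 10, 14, 18
Σfm = 17×2 + 14×6 + 22×10 + 29×14 + 26×18 = 1212
n = Σf = 108
Mean = 1212 / 108 = 11.2222

11.222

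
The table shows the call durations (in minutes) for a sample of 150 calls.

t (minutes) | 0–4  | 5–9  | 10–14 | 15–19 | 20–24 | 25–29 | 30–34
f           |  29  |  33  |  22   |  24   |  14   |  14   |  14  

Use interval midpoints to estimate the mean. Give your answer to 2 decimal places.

13.97

Midpoints: 2, 7, 12, 17, 22, 27, 32
Σfm = 29×2 + 33×7 + 22×12 + 24×17 + 14×22 + 14×27 + 14×32 = 2095
n = Σf = 150
Mean = 2095 / 150 = 13.9667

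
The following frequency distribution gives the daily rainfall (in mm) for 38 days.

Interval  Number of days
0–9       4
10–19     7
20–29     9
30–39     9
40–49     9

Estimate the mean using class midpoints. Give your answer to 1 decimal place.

27.7

Midpoints: 4.5, 14.5, 24.5, 34.5, 44.5
Σfm = 4×4.5 + 7×14.5 + 9×24.5 + 9×34.5 + 9×44.5 = 1051
n = Σf = 38
Mean = 1051 / 38 = 27.6579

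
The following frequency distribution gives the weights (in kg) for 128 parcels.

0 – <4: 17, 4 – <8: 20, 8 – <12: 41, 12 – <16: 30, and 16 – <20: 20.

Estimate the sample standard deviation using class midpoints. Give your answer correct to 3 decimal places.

Midpoints: 2, 6, 10, 14, 18
n = 128, Σfm = 1344, mean = 10.5000
Σfm² = 17248
Σf(m − x̄)² = Σfm² − (Σfm)²/n = 17248 − 1344²/128 = 3136.0000
Sample variance = 3136.0000 / 127 = 24.6929
Standard deviation = √24.6929 = 4.9692

4.969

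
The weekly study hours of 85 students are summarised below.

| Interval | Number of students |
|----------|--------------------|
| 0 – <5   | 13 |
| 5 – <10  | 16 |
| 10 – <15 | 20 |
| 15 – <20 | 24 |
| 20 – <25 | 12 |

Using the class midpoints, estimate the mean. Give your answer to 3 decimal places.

Midpoints: 2.5, 7.5, 12.5, 17.5, 22.5
Σfm = 13×2.5 + 16×7.5 + 20×12.5 + 24×17.5 + 12×22.5 = 1092.5
n = Σf = 85
Mean = 1092.5 / 85 = 12.8529

12.853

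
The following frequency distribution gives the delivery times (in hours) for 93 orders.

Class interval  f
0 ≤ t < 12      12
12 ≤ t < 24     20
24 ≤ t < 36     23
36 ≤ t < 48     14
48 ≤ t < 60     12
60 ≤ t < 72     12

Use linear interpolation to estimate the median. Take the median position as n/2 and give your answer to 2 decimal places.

Cumulative frequencies: 12, 32, 55, 69, 81, 93
n = 93; position = n/2 = 46.5.
This falls in the class 24 ≤ t < 36: L = 24, F = 32, f = 23, h = 12.
Median ≈ 24 + ((46.5 − 32) / 23) × 12 = 31.5652

31.57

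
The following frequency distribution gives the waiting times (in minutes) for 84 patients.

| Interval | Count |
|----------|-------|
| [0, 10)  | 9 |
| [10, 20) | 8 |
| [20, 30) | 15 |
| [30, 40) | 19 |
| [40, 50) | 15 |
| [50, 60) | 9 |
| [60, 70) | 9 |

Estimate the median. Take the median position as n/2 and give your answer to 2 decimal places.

35.26

Cumulative frequencies: 9, 17, 32, 51, 66, 75, 84
n = 84; position = n/2 = 42.
This falls in the class [30, 40): L = 30, F = 32, f = 19, h = 10.
Median ≈ 30 + ((42 − 32) / 19) × 10 = 35.2632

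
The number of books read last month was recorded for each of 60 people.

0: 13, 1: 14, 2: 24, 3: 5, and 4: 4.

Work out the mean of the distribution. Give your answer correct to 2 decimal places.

Values: 0, 1, 2, 3, 4
Σfx = 13×0 + 14×1 + 24×2 + 5×3 + 4×4 = 93
n = Σf = 60
Mean = 93 / 60 = 1.5500

1.55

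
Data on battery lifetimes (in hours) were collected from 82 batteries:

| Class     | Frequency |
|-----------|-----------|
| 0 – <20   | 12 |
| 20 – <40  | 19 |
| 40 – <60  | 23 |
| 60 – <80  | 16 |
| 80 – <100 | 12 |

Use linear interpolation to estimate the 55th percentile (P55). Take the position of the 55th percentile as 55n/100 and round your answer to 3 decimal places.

Cumulative frequencies: 12, 31, 54, 70, 82
n = 82; position = 55n/100 = 45.1.
This falls in the class 40 – <60: L = 40, F = 31, f = 23, h = 20.
55th percentile ≈ 40 + ((45.1 − 31) / 23) × 20 = 52.2609

52.261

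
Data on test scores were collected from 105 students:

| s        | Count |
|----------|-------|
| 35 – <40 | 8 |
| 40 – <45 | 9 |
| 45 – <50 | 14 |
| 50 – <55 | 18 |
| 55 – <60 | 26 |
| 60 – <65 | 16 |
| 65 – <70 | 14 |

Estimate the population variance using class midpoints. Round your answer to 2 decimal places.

76.09

Midpoints: 37.5, 42.5, 47.5, 52.5, 57.5, 62.5, 67.5
n = 105, Σfm = 5732.5, mean = 54.5952
Σfm² = 320956.25
Σf(m − x̄)² = Σfm² − (Σfm)²/n = 320956.25 − 5732.5²/105 = 7989.0476
Population variance = 7989.0476 / 105 = 76.0862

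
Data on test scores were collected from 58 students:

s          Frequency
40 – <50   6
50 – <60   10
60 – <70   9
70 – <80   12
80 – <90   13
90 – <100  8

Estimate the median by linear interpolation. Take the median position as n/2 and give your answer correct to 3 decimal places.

73.333

Cumulative frequencies: 6, 16, 25, 37, 50, 58
n = 58; position = n/2 = 29.
This falls in the class 70 – <80: L = 70, F = 25, f = 12, h = 10.
Median ≈ 70 + ((29 − 25) / 12) × 10 = 73.3333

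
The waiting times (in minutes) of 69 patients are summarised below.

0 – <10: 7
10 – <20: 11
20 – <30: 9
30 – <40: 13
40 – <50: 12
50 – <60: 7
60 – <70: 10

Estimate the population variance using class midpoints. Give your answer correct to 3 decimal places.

356.186

Midpoints: 5, 15, 25, 35, 45, 55, 65
n = 69, Σfm = 2455, mean = 35.5797
Σfm² = 111925
Σf(m − x̄)² = Σfm² − (Σfm)²/n = 111925 − 2455²/69 = 24576.8116
Population variance = 24576.8116 / 69 = 356.1857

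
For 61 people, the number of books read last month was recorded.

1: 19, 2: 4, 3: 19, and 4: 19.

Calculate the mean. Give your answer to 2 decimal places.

2.62

Values: 1, 2, 3, 4
Σfx = 19×1 + 4×2 + 19×3 + 19×4 = 160
n = Σf = 61
Mean = 160 / 61 = 2.6230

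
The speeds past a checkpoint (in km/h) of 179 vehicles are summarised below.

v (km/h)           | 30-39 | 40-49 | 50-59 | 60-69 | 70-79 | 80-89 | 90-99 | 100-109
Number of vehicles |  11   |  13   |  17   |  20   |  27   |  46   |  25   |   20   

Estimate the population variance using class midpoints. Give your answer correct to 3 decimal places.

Midpoints: 34.5, 44.5, 54.5, 64.5, 74.5, 84.5, 94.5, 104.5
n = 179, Σfm = 13525.5, mean = 75.5615
Σfm² = 1092504.75
Σf(m − x̄)² = Σfm² − (Σfm)²/n = 1092504.75 − 13525.5²/179 = 70498.3240
Population variance = 70498.3240 / 179 = 393.8454

393.845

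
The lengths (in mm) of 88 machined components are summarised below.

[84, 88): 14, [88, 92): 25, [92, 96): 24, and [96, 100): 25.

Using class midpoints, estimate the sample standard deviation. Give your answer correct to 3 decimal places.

Midpoints: 86, 90, 94, 98
n = 88, Σfm = 8160, mean = 92.7273
Σfm² = 758208
Σf(m − x̄)² = Σfm² − (Σfm)²/n = 758208 − 8160²/88 = 1553.4545
Sample variance = 1553.4545 / 87 = 17.8558
Standard deviation = √17.8558 = 4.2256

4.226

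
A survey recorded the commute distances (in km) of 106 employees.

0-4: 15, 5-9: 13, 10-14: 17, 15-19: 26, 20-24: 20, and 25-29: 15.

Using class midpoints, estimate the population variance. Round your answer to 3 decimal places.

Midpoints: 2, 7, 12, 17, 22, 27
n = 106, Σfm = 1612, mean = 15.2075
Σfm² = 31274
Σf(m − x̄)² = Σfm² − (Σfm)²/n = 31274 − 1612²/106 = 6759.4340
Population variance = 6759.4340 / 106 = 63.7682

63.768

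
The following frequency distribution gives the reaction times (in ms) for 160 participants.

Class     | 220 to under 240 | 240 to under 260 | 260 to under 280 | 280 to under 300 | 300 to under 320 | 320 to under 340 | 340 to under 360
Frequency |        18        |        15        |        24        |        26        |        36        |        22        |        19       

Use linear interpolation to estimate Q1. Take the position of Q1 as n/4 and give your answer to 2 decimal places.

Cumulative frequencies: 18, 33, 57, 83, 119, 141, 160
n = 160; position = n/4 = 40.
This falls in the class 260 to under 280: L = 260, F = 33, f = 24, h = 20.
Lower quartile ≈ 260 + ((40 − 33) / 24) × 20 = 265.8333

265.83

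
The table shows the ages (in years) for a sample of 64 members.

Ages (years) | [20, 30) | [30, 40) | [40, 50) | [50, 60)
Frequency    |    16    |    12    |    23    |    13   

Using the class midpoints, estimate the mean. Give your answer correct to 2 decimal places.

40.16

Midpoints: 25, 35, 45, 55
Σfm = 16×25 + 12×35 + 23×45 + 13×55 = 2570
n = Σf = 64
Mean = 2570 / 64 = 40.1562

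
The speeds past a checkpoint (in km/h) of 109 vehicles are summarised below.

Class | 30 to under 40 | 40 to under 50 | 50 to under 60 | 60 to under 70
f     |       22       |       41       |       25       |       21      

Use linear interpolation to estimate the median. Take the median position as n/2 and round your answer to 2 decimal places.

Cumulative frequencies: 22, 63, 88, 109
n = 109; position = n/2 = 54.5.
This falls in the class 40 to under 50: L = 40, F = 22, f = 41, h = 10.
Median ≈ 40 + ((54.5 − 22) / 41) × 10 = 47.9268

47.93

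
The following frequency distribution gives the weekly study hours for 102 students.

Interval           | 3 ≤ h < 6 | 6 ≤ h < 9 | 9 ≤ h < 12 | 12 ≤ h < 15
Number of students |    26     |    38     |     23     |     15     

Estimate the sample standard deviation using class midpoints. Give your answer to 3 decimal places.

3.013

Midpoints: 4.5, 7.5, 10.5, 13.5
n = 102, Σfm = 846, mean = 8.2941
Σfm² = 7933.5
Σf(m − x̄)² = Σfm² − (Σfm)²/n = 7933.5 − 846²/102 = 916.6765
Sample variance = 916.6765 / 101 = 9.0760
Standard deviation = √9.0760 = 3.0126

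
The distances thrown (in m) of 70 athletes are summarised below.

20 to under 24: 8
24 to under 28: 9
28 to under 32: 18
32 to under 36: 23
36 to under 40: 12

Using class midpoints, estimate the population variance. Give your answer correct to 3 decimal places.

24.020

Midpoints: 22, 26, 30, 34, 38
n = 70, Σfm = 2188, mean = 31.2571
Σfm² = 70072
Σf(m − x̄)² = Σfm² − (Σfm)²/n = 70072 − 2188²/70 = 1681.3714
Population variance = 1681.3714 / 70 = 24.0196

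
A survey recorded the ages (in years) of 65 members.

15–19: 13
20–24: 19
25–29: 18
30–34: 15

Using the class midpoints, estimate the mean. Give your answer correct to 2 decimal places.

Midpoints: 17, 22, 27, 32
Σfm = 13×17 + 19×22 + 18×27 + 15×32 = 1605
n = Σf = 65
Mean = 1605 / 65 = 24.6923

24.69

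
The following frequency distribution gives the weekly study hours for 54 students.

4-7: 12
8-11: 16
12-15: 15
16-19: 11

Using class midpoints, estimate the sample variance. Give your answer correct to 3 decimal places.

Midpoints: 5.5, 9.5, 13.5, 17.5
n = 54, Σfm = 613, mean = 11.3519
Σfm² = 7909.5
Σf(m − x̄)² = Σfm² − (Σfm)²/n = 7909.5 − 613²/54 = 950.8148
Sample variance = 950.8148 / 53 = 17.9399

17.940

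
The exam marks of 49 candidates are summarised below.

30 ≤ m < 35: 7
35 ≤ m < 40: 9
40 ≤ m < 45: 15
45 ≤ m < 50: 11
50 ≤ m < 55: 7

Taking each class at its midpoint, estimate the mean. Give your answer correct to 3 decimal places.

42.704

Midpoints: 32.5, 37.5, 42.5, 47.5, 52.5
Σfm = 7×32.5 + 9×37.5 + 15×42.5 + 11×47.5 + 7×52.5 = 2092.5
n = Σf = 49
Mean = 2092.5 / 49 = 42.7041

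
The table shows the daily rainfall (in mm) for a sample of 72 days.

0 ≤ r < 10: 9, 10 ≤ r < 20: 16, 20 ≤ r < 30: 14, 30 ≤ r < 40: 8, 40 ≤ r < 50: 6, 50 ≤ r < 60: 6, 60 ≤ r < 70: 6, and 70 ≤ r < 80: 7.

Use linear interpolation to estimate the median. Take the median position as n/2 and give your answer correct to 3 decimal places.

27.857

Cumulative frequencies: 9, 25, 39, 47, 53, 59, 65, 72
n = 72; position = n/2 = 36.
This falls in the class 20 ≤ r < 30: L = 20, F = 25, f = 14, h = 10.
Median ≈ 20 + ((36 − 25) / 14) × 10 = 27.8571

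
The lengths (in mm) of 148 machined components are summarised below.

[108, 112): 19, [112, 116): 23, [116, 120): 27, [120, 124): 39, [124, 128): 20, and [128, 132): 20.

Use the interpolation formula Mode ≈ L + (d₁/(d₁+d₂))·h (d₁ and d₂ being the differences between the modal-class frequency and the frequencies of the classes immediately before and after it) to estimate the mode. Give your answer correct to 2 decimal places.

121.55

Modal class: [120, 124) (highest frequency 39).
d₁ = 39 − 27 = 12, d₂ = 39 − 20 = 19
Mode ≈ 120 + (12/(12+19)) × 4 = 120 + 1.5484 = 121.5484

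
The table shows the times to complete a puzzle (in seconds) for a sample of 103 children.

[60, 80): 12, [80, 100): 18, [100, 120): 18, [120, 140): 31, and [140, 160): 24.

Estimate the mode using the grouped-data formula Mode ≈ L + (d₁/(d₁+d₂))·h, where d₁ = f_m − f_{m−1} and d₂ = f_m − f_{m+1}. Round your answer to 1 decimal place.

133.0

Modal class: [120, 140) (highest frequency 31).
d₁ = 31 − 18 = 13, d₂ = 31 − 24 = 7
Mode ≈ 120 + (13/(13+7)) × 20 = 120 + 13.0000 = 133.0000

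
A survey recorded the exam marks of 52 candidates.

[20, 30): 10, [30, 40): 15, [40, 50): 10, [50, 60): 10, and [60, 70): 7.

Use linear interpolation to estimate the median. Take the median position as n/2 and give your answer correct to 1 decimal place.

Cumulative frequencies: 10, 25, 35, 45, 52
n = 52; position = n/2 = 26.
This falls in the class [40, 50): L = 40, F = 25, f = 10, h = 10.
Median ≈ 40 + ((26 − 25) / 10) × 10 = 41.0000

41.0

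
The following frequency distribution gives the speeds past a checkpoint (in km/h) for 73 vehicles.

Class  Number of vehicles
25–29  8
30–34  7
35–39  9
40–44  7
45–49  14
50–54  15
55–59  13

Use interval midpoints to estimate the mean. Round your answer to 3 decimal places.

44.466

Midpoints: 27, 32, 37, 42, 47, 52, 57
Σfm = 8×27 + 7×32 + 9×37 + 7×42 + 14×47 + 15×52 + 13×57 = 3246
n = Σf = 73
Mean = 3246 / 73 = 44.4658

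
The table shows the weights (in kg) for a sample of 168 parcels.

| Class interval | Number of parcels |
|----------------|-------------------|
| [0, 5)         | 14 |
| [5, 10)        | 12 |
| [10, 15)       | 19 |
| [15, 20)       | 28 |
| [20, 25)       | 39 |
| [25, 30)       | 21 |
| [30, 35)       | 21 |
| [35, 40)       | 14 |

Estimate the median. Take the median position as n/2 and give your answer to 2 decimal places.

Cumulative frequencies: 14, 26, 45, 73, 112, 133, 154, 168
n = 168; position = n/2 = 84.
This falls in the class [20, 25): L = 20, F = 73, f = 39, h = 5.
Median ≈ 20 + ((84 − 73) / 39) × 5 = 21.4103

21.41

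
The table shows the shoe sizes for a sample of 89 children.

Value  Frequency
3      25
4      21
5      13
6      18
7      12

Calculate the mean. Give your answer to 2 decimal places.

4.67

Values: 3, 4, 5, 6, 7
Σfx = 25×3 + 21×4 + 13×5 + 18×6 + 12×7 = 416
n = Σf = 89
Mean = 416 / 89 = 4.6742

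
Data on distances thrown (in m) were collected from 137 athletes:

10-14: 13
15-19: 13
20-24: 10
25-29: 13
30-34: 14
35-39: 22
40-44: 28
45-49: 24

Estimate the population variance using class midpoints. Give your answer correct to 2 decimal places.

Midpoints: 12, 17, 22, 27, 32, 37, 42, 47
n = 137, Σfm = 4514, mean = 32.9489
Σfm² = 166808
Σf(m − x̄)² = Σfm² − (Σfm)²/n = 166808 − 4514²/137 = 18076.6423
Population variance = 18076.6423 / 137 = 131.9463

131.95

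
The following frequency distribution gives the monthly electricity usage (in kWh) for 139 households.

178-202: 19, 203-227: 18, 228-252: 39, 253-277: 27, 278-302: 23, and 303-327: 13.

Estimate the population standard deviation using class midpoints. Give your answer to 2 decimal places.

37.18

Midpoints: 190, 215, 240, 265, 290, 315
n = 139, Σfm = 34760, mean = 250.0719
Σfm² = 8884650
Σf(m − x̄)² = Σfm² − (Σfm)²/n = 8884650 − 34760²/139 = 192149.2806
Population variance = 192149.2806 / 139 = 1382.3689
Standard deviation = √1382.3689 = 37.1802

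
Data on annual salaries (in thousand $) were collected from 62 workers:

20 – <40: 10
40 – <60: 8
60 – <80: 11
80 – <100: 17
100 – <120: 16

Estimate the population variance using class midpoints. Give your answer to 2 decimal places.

786.37

Midpoints: 30, 50, 70, 90, 110
n = 62, Σfm = 4760, mean = 76.7742
Σfm² = 414200
Σf(m − x̄)² = Σfm² − (Σfm)²/n = 414200 − 4760²/62 = 48754.8387
Population variance = 48754.8387 / 62 = 786.3684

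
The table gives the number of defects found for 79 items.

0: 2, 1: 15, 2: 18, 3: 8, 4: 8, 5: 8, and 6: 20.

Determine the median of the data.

Cumulative frequencies: 2, 17, 35, 43, 51, 59, 79
n = 79, so the median is the value in position (n+1)/2 = 40.
Position 40 falls at value 3.

3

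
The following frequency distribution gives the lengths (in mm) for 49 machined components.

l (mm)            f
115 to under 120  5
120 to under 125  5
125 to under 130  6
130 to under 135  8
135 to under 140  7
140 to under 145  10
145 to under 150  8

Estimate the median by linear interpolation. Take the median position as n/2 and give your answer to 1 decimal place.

Cumulative frequencies: 5, 10, 16, 24, 31, 41, 49
n = 49; position = n/2 = 24.5.
This falls in the class 135 to under 140: L = 135, F = 24, f = 7, h = 5.
Median ≈ 135 + ((24.5 − 24) / 7) × 5 = 135.3571

135.4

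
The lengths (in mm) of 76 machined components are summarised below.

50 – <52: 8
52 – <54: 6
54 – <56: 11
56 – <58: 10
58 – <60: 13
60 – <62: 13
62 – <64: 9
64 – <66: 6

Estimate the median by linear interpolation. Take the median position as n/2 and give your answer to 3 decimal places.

58.462

Cumulative frequencies: 8, 14, 25, 35, 48, 61, 70, 76
n = 76; position = n/2 = 38.
This falls in the class 58 – <60: L = 58, F = 35, f = 13, h = 2.
Median ≈ 58 + ((38 − 35) / 13) × 2 = 58.4615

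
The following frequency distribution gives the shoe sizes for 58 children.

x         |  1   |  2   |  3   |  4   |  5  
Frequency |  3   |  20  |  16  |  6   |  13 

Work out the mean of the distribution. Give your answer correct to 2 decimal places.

3.10

Values: 1, 2, 3, 4, 5
Σfx = 3×1 + 20×2 + 16×3 + 6×4 + 13×5 = 180
n = Σf = 58
Mean = 180 / 58 = 3.1034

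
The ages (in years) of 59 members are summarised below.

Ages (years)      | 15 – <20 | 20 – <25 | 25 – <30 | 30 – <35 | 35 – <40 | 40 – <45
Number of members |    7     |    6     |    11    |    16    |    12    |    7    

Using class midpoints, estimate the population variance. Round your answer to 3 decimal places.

56.148

Midpoints: 17.5, 22.5, 27.5, 32.5, 37.5, 42.5
n = 59, Σfm = 1827.5, mean = 30.9746
Σfm² = 59918.75
Σf(m − x̄)² = Σfm² − (Σfm)²/n = 59918.75 − 1827.5²/59 = 3312.7119
Population variance = 3312.7119 / 59 = 56.1477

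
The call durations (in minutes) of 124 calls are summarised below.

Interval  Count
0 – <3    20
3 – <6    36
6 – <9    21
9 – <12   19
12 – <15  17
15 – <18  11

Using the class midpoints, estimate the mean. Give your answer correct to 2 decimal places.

Midpoints: 1.5, 4.5, 7.5, 10.5, 13.5, 16.5
Σfm = 20×1.5 + 36×4.5 + 21×7.5 + 19×10.5 + 17×13.5 + 11×16.5 = 960
n = Σf = 124
Mean = 960 / 124 = 7.7419

7.74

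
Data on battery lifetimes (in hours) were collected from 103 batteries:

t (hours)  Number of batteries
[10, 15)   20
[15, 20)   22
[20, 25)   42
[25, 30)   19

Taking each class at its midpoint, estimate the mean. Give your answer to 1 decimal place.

20.4

Midpoints: 12.5, 17.5, 22.5, 27.5
Σfm = 20×12.5 + 22×17.5 + 42×22.5 + 19×27.5 = 2102.5
n = Σf = 103
Mean = 2102.5 / 103 = 20.4126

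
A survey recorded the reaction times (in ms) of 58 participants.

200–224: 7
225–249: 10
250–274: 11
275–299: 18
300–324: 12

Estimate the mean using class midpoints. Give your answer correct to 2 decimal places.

269.76

Midpoints: 212, 237, 262, 287, 312
Σfm = 7×212 + 10×237 + 11×262 + 18×287 + 12×312 = 15646
n = Σf = 58
Mean = 15646 / 58 = 269.7586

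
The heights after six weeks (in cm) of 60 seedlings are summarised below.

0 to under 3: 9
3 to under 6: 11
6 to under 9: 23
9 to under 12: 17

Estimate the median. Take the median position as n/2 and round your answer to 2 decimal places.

Cumulative frequencies: 9, 20, 43, 60
n = 60; position = n/2 = 30.
This falls in the class 6 to under 9: L = 6, F = 20, f = 23, h = 3.
Median ≈ 6 + ((30 − 20) / 23) × 3 = 7.3043

7.30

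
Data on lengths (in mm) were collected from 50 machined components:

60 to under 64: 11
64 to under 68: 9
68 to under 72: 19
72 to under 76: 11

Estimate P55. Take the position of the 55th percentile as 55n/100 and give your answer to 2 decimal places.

69.58

Cumulative frequencies: 11, 20, 39, 50
n = 50; position = 55n/100 = 27.5.
This falls in the class 68 to under 72: L = 68, F = 20, f = 19, h = 4.
55th percentile ≈ 68 + ((27.5 − 20) / 19) × 4 = 69.5789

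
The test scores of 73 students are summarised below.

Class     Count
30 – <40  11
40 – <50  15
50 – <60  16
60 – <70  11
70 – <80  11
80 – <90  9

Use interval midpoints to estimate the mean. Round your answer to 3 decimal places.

58.151

Midpoints: 35, 45, 55, 65, 75, 85
Σfm = 11×35 + 15×45 + 16×55 + 11×65 + 11×75 + 9×85 = 4245
n = Σf = 73
Mean = 4245 / 73 = 58.1507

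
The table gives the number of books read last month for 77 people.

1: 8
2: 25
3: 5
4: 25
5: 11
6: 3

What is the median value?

Cumulative frequencies: 8, 33, 38, 63, 74, 77
n = 77, so the median is the value in position (n+1)/2 = 39.
Position 39 falls at value 4.

4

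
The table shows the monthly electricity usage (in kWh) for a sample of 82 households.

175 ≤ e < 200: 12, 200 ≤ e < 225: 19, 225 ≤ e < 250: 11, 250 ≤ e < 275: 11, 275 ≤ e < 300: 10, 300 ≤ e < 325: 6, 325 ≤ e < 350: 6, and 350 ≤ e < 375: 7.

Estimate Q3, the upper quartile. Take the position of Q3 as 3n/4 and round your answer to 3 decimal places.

296.250

Cumulative frequencies: 12, 31, 42, 53, 63, 69, 75, 82
n = 82; position = 3n/4 = 61.5.
This falls in the class 275 ≤ e < 300: L = 275, F = 53, f = 10, h = 25.
Upper quartile ≈ 275 + ((61.5 − 53) / 10) × 25 = 296.2500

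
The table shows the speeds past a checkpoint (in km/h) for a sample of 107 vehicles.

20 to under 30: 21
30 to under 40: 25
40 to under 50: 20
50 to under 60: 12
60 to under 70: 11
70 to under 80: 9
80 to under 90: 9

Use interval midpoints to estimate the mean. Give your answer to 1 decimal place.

Midpoints: 25, 35, 45, 55, 65, 75, 85
Σfm = 21×25 + 25×35 + 20×45 + 12×55 + 11×65 + 9×75 + 9×85 = 5115
n = Σf = 107
Mean = 5115 / 107 = 47.8037

47.8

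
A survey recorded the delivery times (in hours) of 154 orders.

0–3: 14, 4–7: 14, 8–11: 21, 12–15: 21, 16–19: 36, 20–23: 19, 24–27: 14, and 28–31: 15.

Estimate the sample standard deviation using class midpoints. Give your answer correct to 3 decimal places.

Midpoints: 1.5, 5.5, 9.5, 13.5, 17.5, 21.5, 25.5, 29.5
n = 154, Σfm = 2419, mean = 15.7078
Σfm² = 48142.5
Σf(m − x̄)² = Σfm² − (Σfm)²/n = 48142.5 − 2419²/154 = 10145.3506
Sample variance = 10145.3506 / 153 = 66.3095
Standard deviation = √66.3095 = 8.1431

8.143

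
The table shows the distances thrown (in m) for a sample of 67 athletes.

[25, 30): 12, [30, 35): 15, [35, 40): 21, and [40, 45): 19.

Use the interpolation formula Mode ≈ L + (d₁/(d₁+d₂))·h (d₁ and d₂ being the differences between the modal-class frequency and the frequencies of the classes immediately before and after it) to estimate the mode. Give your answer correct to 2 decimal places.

Modal class: [35, 40) (highest frequency 21).
d₁ = 21 − 15 = 6, d₂ = 21 − 19 = 2
Mode ≈ 35 + (6/(6+2)) × 5 = 35 + 3.7500 = 38.7500

38.75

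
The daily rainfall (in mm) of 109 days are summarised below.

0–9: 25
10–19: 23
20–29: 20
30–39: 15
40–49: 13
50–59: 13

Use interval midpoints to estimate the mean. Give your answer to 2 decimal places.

25.14

Midpoints: 4.5, 14.5, 24.5, 34.5, 44.5, 54.5
Σfm = 25×4.5 + 23×14.5 + 20×24.5 + 15×34.5 + 13×44.5 + 13×54.5 = 2740.5
n = Σf = 109
Mean = 2740.5 / 109 = 25.1422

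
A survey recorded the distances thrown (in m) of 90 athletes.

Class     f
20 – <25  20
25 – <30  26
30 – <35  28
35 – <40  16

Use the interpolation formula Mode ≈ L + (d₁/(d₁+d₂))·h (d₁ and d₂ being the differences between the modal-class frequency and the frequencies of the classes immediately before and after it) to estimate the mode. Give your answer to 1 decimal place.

30.7

Modal class: 30 – <35 (highest frequency 28).
d₁ = 28 − 26 = 2, d₂ = 28 − 16 = 12
Mode ≈ 30 + (2/(2+12)) × 5 = 30 + 0.7143 = 30.7143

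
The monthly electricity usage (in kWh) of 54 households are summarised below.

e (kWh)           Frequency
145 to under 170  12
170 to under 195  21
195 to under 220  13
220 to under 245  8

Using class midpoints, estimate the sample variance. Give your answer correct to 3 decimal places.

609.058

Midpoints: 157.5, 182.5, 207.5, 232.5
n = 54, Σfm = 10280, mean = 190.3704
Σfm² = 1989287.5
Σf(m − x̄)² = Σfm² − (Σfm)²/n = 1989287.5 − 10280²/54 = 32280.0926
Sample variance = 32280.0926 / 53 = 609.0584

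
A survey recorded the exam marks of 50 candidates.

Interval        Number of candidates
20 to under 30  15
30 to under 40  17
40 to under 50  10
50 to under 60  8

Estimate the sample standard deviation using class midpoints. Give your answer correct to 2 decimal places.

10.55

Midpoints: 25, 35, 45, 55
n = 50, Σfm = 1860, mean = 37.2000
Σfm² = 74650
Σf(m − x̄)² = Σfm² − (Σfm)²/n = 74650 − 1860²/50 = 5458.0000
Sample variance = 5458.0000 / 49 = 111.3878
Standard deviation = √111.3878 = 10.5540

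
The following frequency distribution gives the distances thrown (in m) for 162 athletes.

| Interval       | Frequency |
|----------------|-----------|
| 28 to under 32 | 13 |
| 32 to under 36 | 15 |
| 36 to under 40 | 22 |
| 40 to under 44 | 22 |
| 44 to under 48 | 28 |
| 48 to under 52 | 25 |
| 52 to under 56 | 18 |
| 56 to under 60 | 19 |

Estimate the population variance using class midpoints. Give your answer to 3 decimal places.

69.975

Midpoints: 30, 34, 38, 42, 46, 50, 54, 58
n = 162, Σfm = 7272, mean = 44.8889
Σfm² = 337768
Σf(m − x̄)² = Σfm² − (Σfm)²/n = 337768 − 7272²/162 = 11336.0000
Population variance = 11336.0000 / 162 = 69.9753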